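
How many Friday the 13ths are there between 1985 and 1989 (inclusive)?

Friday-the-13ths by year:
1985: Sep, Dec
1986: Jun
1987: Feb, Mar, Nov
1988: May
1989: Jan, Oct

9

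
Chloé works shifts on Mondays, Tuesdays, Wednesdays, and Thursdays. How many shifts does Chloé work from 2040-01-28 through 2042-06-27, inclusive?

2040-01-28 is a Saturday.
That's 882 days from start to end, counting both.
882 = 7 × 126, so the span is exactly 126 full weeks.
Each full week contributes 4 days from the set (Mon, Tue, Wed, Thu): 126 × 4 = 504.
Total: 504.

504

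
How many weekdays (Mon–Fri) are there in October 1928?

1 October 1928 is a Monday.
That's 31 days from start to end, counting both.
31 = 7 × 4 + 3, so there are 4 full weeks plus 3 extra days.
Each full week contributes 5 weekdays (Mon–Fri): 4 × 5 = 20.
The 3 extra days are Mon, Tue, Wed — 3 of them qualify.
Total: 20 + 3 = 23.

23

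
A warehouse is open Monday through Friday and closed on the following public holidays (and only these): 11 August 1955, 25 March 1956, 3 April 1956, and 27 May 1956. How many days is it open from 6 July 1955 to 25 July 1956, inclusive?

6 July 1955 is a Wednesday.
The range spans 386 days (inclusive of both endpoints).
386 = 7 × 55 + 1, so there are 55 full weeks plus 1 extra day.
Each full week contributes 5 weekdays (Mon–Fri): 55 × 5 = 275.
The 1 extra day is Wednesday — 1 of them qualifies.
Total: 275 + 1 = 276.
Holidays: 11 August 1955 (Thu); 25 March 1956 (Sun); 3 April 1956 (Tue); 27 May 1956 (Sun).
2 of the 4 holidays fall on weekdays; the rest are weekends and were already excluded.
Business days: 276 − 2 = 274.

274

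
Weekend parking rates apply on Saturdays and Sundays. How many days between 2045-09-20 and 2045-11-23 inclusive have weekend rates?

2045-09-20 is a Wednesday.
From 2045-09-20 to 2045-11-23 is 65 days inclusive.
65 = 7 × 9 + 2, so there are 9 full weeks plus 2 extra days.
Each full week contributes 2 weekend days (Sat, Sun): 9 × 2 = 18.
The 2 extra days are Wed, Thu — none qualify.
Total: 18 + 0 = 18.

18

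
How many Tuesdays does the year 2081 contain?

52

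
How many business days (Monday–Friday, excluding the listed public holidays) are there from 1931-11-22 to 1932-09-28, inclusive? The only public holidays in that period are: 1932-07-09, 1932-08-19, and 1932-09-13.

1931-11-22 is a Sunday.
The range spans 312 days (inclusive of both endpoints).
312 = 7 × 44 + 4, so there are 44 full weeks plus 4 extra days.
Each full week contributes 5 weekdays (Mon–Fri): 44 × 5 = 220.
The 4 extra days are Sun, Mon, Tue, Wed — 3 of them qualify.
Total: 220 + 3 = 223.
Holidays: 1932-07-09 (Sat); 1932-08-19 (Fri); 1932-09-13 (Tue).
2 of the 3 holidays fall on weekdays; the rest are weekends and were already excluded.
Business days: 223 − 2 = 221.

221 business days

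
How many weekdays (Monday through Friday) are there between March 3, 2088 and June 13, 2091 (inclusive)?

March 3, 2088 is a Wednesday.
From March 3, 2088 to June 13, 2091 is 1198 days inclusive.
1198 = 7 × 171 + 1, so there are 171 full weeks plus 1 extra day.
Each full week contributes 5 weekdays (Mon–Fri): 171 × 5 = 855.
The 1 extra day is Wed — 1 of them qualifies.
Total: 855 + 1 = 856.

856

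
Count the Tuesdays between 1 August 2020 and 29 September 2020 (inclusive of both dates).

9 Tuesdays

1 August 2020 is a Saturday.
That's 60 days from start to end, counting both.
60 = 7 × 8 + 4, so there are 8 full weeks plus 4 extra days.
Each full week contributes one Tuesday: 8 so far.
The 4 extra days are Saturday, Sunday, Monday, Tuesday — 1 of them qualifies.
Total: 8 + 1 = 9.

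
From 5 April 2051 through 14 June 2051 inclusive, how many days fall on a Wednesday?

5 April 2051 is a Wednesday.
That's 71 days from start to end, counting both.
71 = 7 × 10 + 1, so there are 10 full weeks plus 1 extra day.
Each full week contributes one Wednesday: 10 so far.
The 1 extra day is Wed — 1 of them qualifies.
Total: 10 + 1 = 11.

11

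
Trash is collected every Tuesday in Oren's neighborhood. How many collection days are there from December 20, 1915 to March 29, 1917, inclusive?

December 20, 1915 is a Monday.
That's 466 days from start to end, counting both.
466 = 7 × 66 + 4, so there are 66 full weeks plus 4 extra days.
Each full week contributes one Tuesday: 66 so far.
The 4 extra days are Monday, Tuesday, Wednesday, Thursday — 1 of them qualifies.
Total: 66 + 1 = 67.

67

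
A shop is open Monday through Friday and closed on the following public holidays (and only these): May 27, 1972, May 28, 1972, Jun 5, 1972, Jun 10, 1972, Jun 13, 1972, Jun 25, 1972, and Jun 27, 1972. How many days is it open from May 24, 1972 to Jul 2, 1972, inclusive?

25

May 24, 1972 is a Wednesday.
That's 40 days from start to end, counting both.
40 = 7 × 5 + 5, so there are 5 full weeks plus 5 extra days.
Each full week contributes 5 weekdays (Mon–Fri): 5 × 5 = 25.
The 5 extra days are Wednesday, Thursday, Friday, Saturday, Sunday — 3 of them qualify.
Total: 25 + 3 = 28.
Holidays: May 27, 1972 (Sat); May 28, 1972 (Sun); Jun 5, 1972 (Mon); Jun 10, 1972 (Sat); Jun 13, 1972 (Tue); Jun 25, 1972 (Sun); Jun 27, 1972 (Tue).
3 of the 7 holidays fall on weekdays; the rest are weekends and were already excluded.
Business days: 28 − 3 = 25.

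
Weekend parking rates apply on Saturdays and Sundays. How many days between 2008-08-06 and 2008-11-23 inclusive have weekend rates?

32

2008-08-06 is a Wednesday.
From 2008-08-06 to 2008-11-23 is 110 days inclusive.
110 = 7 × 15 + 5, so there are 15 full weeks plus 5 extra days.
Each full week contributes 2 weekend days (Sat, Sun): 15 × 2 = 30.
The 5 extra days are Wednesday, Thursday, Friday, Saturday, Sunday — 2 of them qualify.
Total: 30 + 2 = 32.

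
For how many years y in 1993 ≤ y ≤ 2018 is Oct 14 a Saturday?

4

Day of week of October 14 in each year:
1993: Thu, 1994: Fri, 1995: Sat ✓, 1996: Mon, 1997: Tue, 1998: Wed, 1999: Thu, 2000: Sat ✓, 2001: Sun, 2002: Mon, 2003: Tue, 2004: Thu, 2005: Fri, 2006: Sat ✓, 2007: Sun, 2008: Tue, 2009: Wed, 2010: Thu, 2011: Fri, 2012: Sun, 2013: Mon, 2014: Tue, 2015: Wed, 2016: Fri, 2017: Sat ✓, 2018: Sun
Saturdays: 1995, 2000, 2006, 2017.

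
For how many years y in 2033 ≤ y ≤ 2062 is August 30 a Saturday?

4

Day of week of August 30 in each year:
2033: Tue, 2034: Wed, 2035: Thu, 2036: Sat ✓, 2037: Sun, 2038: Mon, 2039: Tue, 2040: Thu, 2041: Fri, 2042: Sat ✓, 2043: Sun, 2044: Tue, 2045: Wed, 2046: Thu, 2047: Fri, 2048: Sun, 2049: Mon, 2050: Tue, 2051: Wed, 2052: Fri, 2053: Sat ✓, 2054: Sun, 2055: Mon, 2056: Wed, 2057: Thu, 2058: Fri, 2059: Sat ✓, 2060: Mon, 2061: Tue, 2062: Wed
Saturdays: 2036, 2042, 2053, 2059.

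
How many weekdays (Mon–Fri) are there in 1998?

January 1, 1998 is a Thursday.
That's 365 days from start to end, counting both.
365 = 7 × 52 + 1, so there are 52 full weeks plus 1 extra day.
Each full week contributes 5 weekdays (Mon–Fri): 52 × 5 = 260.
The 1 extra day is Thu — 1 of them qualifies.
Total: 260 + 1 = 261.

261 weekdays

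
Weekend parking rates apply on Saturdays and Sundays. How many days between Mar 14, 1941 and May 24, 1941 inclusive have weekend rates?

21

Mar 14, 1941 is a Friday.
The range spans 72 days (inclusive of both endpoints).
72 = 7 × 10 + 2, so there are 10 full weeks plus 2 extra days.
Each full week contributes 2 weekend days (Sat, Sun): 10 × 2 = 20.
The 2 extra days are Fri, Sat — 1 of them qualifies.
Total: 20 + 1 = 21.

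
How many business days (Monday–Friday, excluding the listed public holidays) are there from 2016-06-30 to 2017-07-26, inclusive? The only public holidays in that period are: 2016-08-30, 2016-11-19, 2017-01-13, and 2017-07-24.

277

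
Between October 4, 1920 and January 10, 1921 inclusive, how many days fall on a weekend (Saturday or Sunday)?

28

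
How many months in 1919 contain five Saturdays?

A month has five Saturdays exactly when Saturday falls within its first (length − 28) days.
Jan: 31 days, starts Wed → 5 of Wed, Thu, Fri
Feb: 28 days, starts Sat → 5 of (none)
Mar: 31 days, starts Sat → 5 of Sat, Sun, Mon ✓
Apr: 30 days, starts Tue → 5 of Tue, Wed
May: 31 days, starts Thu → 5 of Thu, Fri, Sat ✓
Jun: 30 days, starts Sun → 5 of Sun, Mon
Jul: 31 days, starts Tue → 5 of Tue, Wed, Thu
Aug: 31 days, starts Fri → 5 of Fri, Sat, Sun ✓
Sep: 30 days, starts Mon → 5 of Mon, Tue
Oct: 31 days, starts Wed → 5 of Wed, Thu, Fri
Nov: 30 days, starts Sat → 5 of Sat, Sun ✓
Dec: 31 days, starts Mon → 5 of Mon, Tue, Wed
Months with five Saturdays: Mar, May, Aug, Nov.

4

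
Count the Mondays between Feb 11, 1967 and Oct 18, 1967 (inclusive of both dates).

36

Feb 11, 1967 is a Saturday.
From Feb 11, 1967 to Oct 18, 1967 is 250 days inclusive.
250 = 7 × 35 + 5, so there are 35 full weeks plus 5 extra days.
Each full week contributes one Monday: 35 so far.
The 5 extra days are Sat, Sun, Mon, Tue, Wed — 1 of them qualifies.
Total: 35 + 1 = 36.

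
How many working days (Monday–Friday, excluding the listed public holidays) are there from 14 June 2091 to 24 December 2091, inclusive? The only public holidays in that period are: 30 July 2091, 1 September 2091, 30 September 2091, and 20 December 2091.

136 working days

14 June 2091 is a Thursday.
The range spans 194 days (inclusive of both endpoints).
194 = 7 × 27 + 5, so there are 27 full weeks plus 5 extra days.
Each full week contributes 5 weekdays (Mon–Fri): 27 × 5 = 135.
The 5 extra days are Thursday, Friday, Saturday, Sunday, Monday — 3 of them qualify.
Total: 135 + 3 = 138.
Holidays: 30 July 2091 (Mon); 1 September 2091 (Sat); 30 September 2091 (Sun); 20 December 2091 (Thu).
2 of the 4 holidays fall on weekdays; the rest are weekends and were already excluded.
Business days: 138 − 2 = 136.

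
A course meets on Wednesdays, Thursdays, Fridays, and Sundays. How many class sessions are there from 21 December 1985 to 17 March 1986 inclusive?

49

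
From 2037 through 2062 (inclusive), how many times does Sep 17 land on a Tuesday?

Day of week of September 17 in each year:
2037: Thu, 2038: Fri, 2039: Sat, 2040: Mon, 2041: Tue ✓, 2042: Wed, 2043: Thu, 2044: Sat, 2045: Sun, 2046: Mon, 2047: Tue ✓, 2048: Thu, 2049: Fri, 2050: Sat, 2051: Sun, 2052: Tue ✓, 2053: Wed, 2054: Thu, 2055: Fri, 2056: Sun, 2057: Mon, 2058: Tue ✓, 2059: Wed, 2060: Fri, 2061: Sat, 2062: Sun
Tuesdays: 2041, 2047, 2052, 2058.

4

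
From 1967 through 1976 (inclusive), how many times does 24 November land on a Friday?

2

Day of week of November 24 in each year:
1967: Fri ✓, 1968: Sun, 1969: Mon, 1970: Tue, 1971: Wed, 1972: Fri ✓, 1973: Sat, 1974: Sun, 1975: Mon, 1976: Wed
Fridays: 1967, 1972.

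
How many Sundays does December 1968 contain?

1968-12-01 is a Sunday.
From 1968-12-01 to 1968-12-31 is 31 days inclusive.
31 = 7 × 4 + 3, so there are 4 full weeks plus 3 extra days.
Each full week contributes one Sunday: 4 so far.
The 3 extra days are Sun, Mon, Tue — 1 of them qualifies.
Total: 4 + 1 = 5.

5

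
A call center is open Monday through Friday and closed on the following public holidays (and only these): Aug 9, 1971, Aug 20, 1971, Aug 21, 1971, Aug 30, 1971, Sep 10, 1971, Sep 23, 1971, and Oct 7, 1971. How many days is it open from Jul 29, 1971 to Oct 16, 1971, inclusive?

51 working days

Jul 29, 1971 is a Thursday.
The range spans 80 days (inclusive of both endpoints).
80 = 7 × 11 + 3, so there are 11 full weeks plus 3 extra days.
Each full week contributes 5 weekdays (Mon–Fri): 11 × 5 = 55.
The 3 extra days are Thu, Fri, Sat — 2 of them qualify.
Total: 55 + 2 = 57.
Holidays: Aug 9, 1971 (Mon); Aug 20, 1971 (Fri); Aug 21, 1971 (Sat); Aug 30, 1971 (Mon); Sep 10, 1971 (Fri); Sep 23, 1971 (Thu); Oct 7, 1971 (Thu).
6 of the 7 holidays fall on weekdays; the rest are weekends and were already excluded.
Business days: 57 − 6 = 51.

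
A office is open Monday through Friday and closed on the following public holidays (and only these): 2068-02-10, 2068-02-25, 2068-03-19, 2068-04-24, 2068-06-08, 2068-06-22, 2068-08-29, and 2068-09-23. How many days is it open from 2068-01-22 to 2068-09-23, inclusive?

2068-01-22 is a Sunday.
That's 246 days from start to end, counting both.
246 = 7 × 35 + 1, so there are 35 full weeks plus 1 extra day.
Each full week contributes 5 weekdays (Mon–Fri): 35 × 5 = 175.
The 1 extra day is Sunday — none qualify.
Total: 175 + 0 = 175.
Holidays: 2068-02-10 (Fri); 2068-02-25 (Sat); 2068-03-19 (Mon); 2068-04-24 (Tue); 2068-06-08 (Fri); 2068-06-22 (Fri); 2068-08-29 (Wed); 2068-09-23 (Sun).
6 of the 8 holidays fall on weekdays; the rest are weekends and were already excluded.
Business days: 175 − 6 = 169.

169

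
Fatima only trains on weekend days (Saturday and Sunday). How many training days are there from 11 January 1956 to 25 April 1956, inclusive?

11 January 1956 is a Wednesday.
That's 106 days from start to end, counting both.
106 = 7 × 15 + 1, so there are 15 full weeks plus 1 extra day.
Each full week contributes 2 weekend days (Sat, Sun): 15 × 2 = 30.
The 1 extra day is Wednesday — none qualify.
Total: 30 + 0 = 30.

30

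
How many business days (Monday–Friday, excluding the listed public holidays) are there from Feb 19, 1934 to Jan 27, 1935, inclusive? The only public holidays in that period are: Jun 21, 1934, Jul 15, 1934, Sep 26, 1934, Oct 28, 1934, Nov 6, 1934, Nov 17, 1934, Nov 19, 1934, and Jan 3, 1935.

240 business days

Feb 19, 1934 is a Monday.
From Feb 19, 1934 to Jan 27, 1935 is 343 days inclusive.
343 = 7 × 49, so the span is exactly 49 full weeks.
Each full week contributes 5 weekdays (Mon–Fri): 49 × 5 = 245.
Holidays: Jun 21, 1934 (Thu); Jul 15, 1934 (Sun); Sep 26, 1934 (Wed); Oct 28, 1934 (Sun); Nov 6, 1934 (Tue); Nov 17, 1934 (Sat); Nov 19, 1934 (Mon); Jan 3, 1935 (Thu).
5 of the 8 holidays fall on weekdays; the rest are weekends and were already excluded.
Business days: 245 − 5 = 240.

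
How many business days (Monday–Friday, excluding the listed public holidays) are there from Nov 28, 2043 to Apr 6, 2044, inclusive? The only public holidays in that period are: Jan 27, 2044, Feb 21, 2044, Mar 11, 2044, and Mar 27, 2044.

91

Nov 28, 2043 is a Saturday.
The range spans 131 days (inclusive of both endpoints).
131 = 7 × 18 + 5, so there are 18 full weeks plus 5 extra days.
Each full week contributes 5 weekdays (Mon–Fri): 18 × 5 = 90.
The 5 extra days are Saturday, Sunday, Monday, Tuesday, Wednesday — 3 of them qualify.
Total: 90 + 3 = 93.
Holidays: Jan 27, 2044 (Wed); Feb 21, 2044 (Sun); Mar 11, 2044 (Fri); Mar 27, 2044 (Sun).
2 of the 4 holidays fall on weekdays; the rest are weekends and were already excluded.
Business days: 93 − 2 = 91.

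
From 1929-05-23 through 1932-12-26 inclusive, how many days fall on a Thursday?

188 Thursdays

1929-05-23 is a Thursday.
That's 1314 days from start to end, counting both.
1314 = 7 × 187 + 5, so there are 187 full weeks plus 5 extra days.
Each full week contributes one Thursday: 187 so far.
The 5 extra days are Thu, Fri, Sat, Sun, Mon — 1 of them qualifies.
Total: 187 + 1 = 188.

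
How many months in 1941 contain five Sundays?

A month has five Sundays exactly when Sunday falls within its first (length − 28) days.
Jan: 31 days, starts Wed → 5 of Wed, Thu, Fri
Feb: 28 days, starts Sat → 5 of (none)
Mar: 31 days, starts Sat → 5 of Sat, Sun, Mon ✓
Apr: 30 days, starts Tue → 5 of Tue, Wed
May: 31 days, starts Thu → 5 of Thu, Fri, Sat
Jun: 30 days, starts Sun → 5 of Sun, Mon ✓
Jul: 31 days, starts Tue → 5 of Tue, Wed, Thu
Aug: 31 days, starts Fri → 5 of Fri, Sat, Sun ✓
Sep: 30 days, starts Mon → 5 of Mon, Tue
Oct: 31 days, starts Wed → 5 of Wed, Thu, Fri
Nov: 30 days, starts Sat → 5 of Sat, Sun ✓
Dec: 31 days, starts Mon → 5 of Mon, Tue, Wed
Months with five Sundays: Mar, Jun, Aug, Nov.

4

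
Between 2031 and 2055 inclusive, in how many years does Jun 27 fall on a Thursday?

Day of week of June 27 in each year:
2031: Fri, 2032: Sun, 2033: Mon, 2034: Tue, 2035: Wed, 2036: Fri, 2037: Sat, 2038: Sun, 2039: Mon, 2040: Wed, 2041: Thu ✓, 2042: Fri, 2043: Sat, 2044: Mon, 2045: Tue, 2046: Wed, 2047: Thu ✓, 2048: Sat, 2049: Sun, 2050: Mon, 2051: Tue, 2052: Thu ✓, 2053: Fri, 2054: Sat, 2055: Sun
Thursdays: 2041, 2047, 2052.

3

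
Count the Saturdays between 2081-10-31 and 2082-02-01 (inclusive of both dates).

14

2081-10-31 is a Friday.
That's 94 days from start to end, counting both.
94 = 7 × 13 + 3, so there are 13 full weeks plus 3 extra days.
Each full week contributes one Saturday: 13 so far.
The 3 extra days are Fri, Sat, Sun — 1 of them qualifies.
Total: 13 + 1 = 14.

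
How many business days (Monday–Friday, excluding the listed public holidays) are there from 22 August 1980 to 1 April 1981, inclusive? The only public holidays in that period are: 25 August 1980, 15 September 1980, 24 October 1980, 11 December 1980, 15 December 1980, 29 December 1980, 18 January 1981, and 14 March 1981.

153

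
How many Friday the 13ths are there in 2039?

1

The 13th falls on a Friday when the month's 13th has weekday Fri.
Jan 13 is Thu; Feb 13 is Sun; Mar 13 is Sun; Apr 13 is Wed; May 13 is Fri ✓; Jun 13 is Mon; Jul 13 is Wed; Aug 13 is Sat; Sep 13 is Tue; Oct 13 is Thu; Nov 13 is Sun; Dec 13 is Tue.
Friday the 13ths: May.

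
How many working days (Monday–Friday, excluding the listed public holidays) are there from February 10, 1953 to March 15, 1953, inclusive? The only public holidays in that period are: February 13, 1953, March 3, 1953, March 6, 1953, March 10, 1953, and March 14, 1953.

20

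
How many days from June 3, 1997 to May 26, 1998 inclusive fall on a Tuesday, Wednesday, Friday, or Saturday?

June 3, 1997 is a Tuesday.
From June 3, 1997 to May 26, 1998 is 358 days inclusive.
358 = 7 × 51 + 1, so there are 51 full weeks plus 1 extra day.
Each full week contributes 4 days from the set (Tue, Wed, Fri, Sat): 51 × 4 = 204.
The 1 extra day is Tue — 1 of them qualifies.
Total: 204 + 1 = 205.

205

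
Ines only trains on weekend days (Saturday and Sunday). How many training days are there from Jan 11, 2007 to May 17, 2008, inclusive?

141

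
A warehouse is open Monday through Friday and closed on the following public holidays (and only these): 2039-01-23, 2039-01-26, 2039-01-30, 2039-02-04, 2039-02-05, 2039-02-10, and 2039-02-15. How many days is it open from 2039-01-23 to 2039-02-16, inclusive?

2039-01-23 is a Sunday.
That's 25 days from start to end, counting both.
25 = 7 × 3 + 4, so there are 3 full weeks plus 4 extra days.
Each full week contributes 5 weekdays (Mon–Fri): 3 × 5 = 15.
The 4 extra days are Sun, Mon, Tue, Wed — 3 of them qualify.
Total: 15 + 3 = 18.
Holidays: 2039-01-23 (Sun); 2039-01-26 (Wed); 2039-01-30 (Sun); 2039-02-04 (Fri); 2039-02-05 (Sat); 2039-02-10 (Thu); 2039-02-15 (Tue).
4 of the 7 holidays fall on weekdays; the rest are weekends and were already excluded.
Business days: 18 − 4 = 14.

14 working days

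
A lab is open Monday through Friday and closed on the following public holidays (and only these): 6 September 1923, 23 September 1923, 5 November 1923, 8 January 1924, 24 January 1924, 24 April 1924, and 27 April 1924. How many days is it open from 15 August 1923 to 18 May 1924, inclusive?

193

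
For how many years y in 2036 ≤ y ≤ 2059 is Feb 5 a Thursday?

Day of week of February 5 in each year:
2036: Tue, 2037: Thu ✓, 2038: Fri, 2039: Sat, 2040: Sun, 2041: Tue, 2042: Wed, 2043: Thu ✓, 2044: Fri, 2045: Sun, 2046: Mon, 2047: Tue, 2048: Wed, 2049: Fri, 2050: Sat, 2051: Sun, 2052: Mon, 2053: Wed, 2054: Thu ✓, 2055: Fri, 2056: Sat, 2057: Mon, 2058: Tue, 2059: Wed
Thursdays: 2037, 2043, 2054.

3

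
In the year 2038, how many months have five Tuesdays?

4

A month has five Tuesdays exactly when Tuesday falls within its first (length − 28) days.
Jan: 31 days, starts Fri → 5 of Fri, Sat, Sun
Feb: 28 days, starts Mon → 5 of (none)
Mar: 31 days, starts Mon → 5 of Mon, Tue, Wed ✓
Apr: 30 days, starts Thu → 5 of Thu, Fri
May: 31 days, starts Sat → 5 of Sat, Sun, Mon
Jun: 30 days, starts Tue → 5 of Tue, Wed ✓
Jul: 31 days, starts Thu → 5 of Thu, Fri, Sat
Aug: 31 days, starts Sun → 5 of Sun, Mon, Tue ✓
Sep: 30 days, starts Wed → 5 of Wed, Thu
Oct: 31 days, starts Fri → 5 of Fri, Sat, Sun
Nov: 30 days, starts Mon → 5 of Mon, Tue ✓
Dec: 31 days, starts Wed → 5 of Wed, Thu, Fri
Months with five Tuesdays: Mar, Jun, Aug, Nov.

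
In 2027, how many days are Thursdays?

52

1 January 2027 is a Friday.
The range spans 365 days (inclusive of both endpoints).
365 = 7 × 52 + 1, so there are 52 full weeks plus 1 extra day.
Each full week contributes one Thursday: 52 so far.
The 1 extra day is Fri — none qualify.
Total: 52 + 0 = 52.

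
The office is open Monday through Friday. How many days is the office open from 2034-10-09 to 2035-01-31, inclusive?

83

2034-10-09 is a Monday.
The range spans 115 days (inclusive of both endpoints).
115 = 7 × 16 + 3, so there are 16 full weeks plus 3 extra days.
Each full week contributes 5 weekdays (Mon–Fri): 16 × 5 = 80.
The 3 extra days are Mon, Tue, Wed — 3 of them qualify.
Total: 80 + 3 = 83.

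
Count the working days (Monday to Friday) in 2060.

January 1, 2060 is a Thursday.
The range spans 366 days (inclusive of both endpoints).
366 = 7 × 52 + 2, so there are 52 full weeks plus 2 extra days.
Each full week contributes 5 weekdays (Mon–Fri): 52 × 5 = 260.
The 2 extra days are Thursday, Friday — 2 of them qualify.
Total: 260 + 2 = 262.

262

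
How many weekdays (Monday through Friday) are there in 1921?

January 1, 1921 is a Saturday.
From January 1, 1921 to December 31, 1921 is 365 days inclusive.
365 = 7 × 52 + 1, so there are 52 full weeks plus 1 extra day.
Each full week contributes 5 weekdays (Mon–Fri): 52 × 5 = 260.
The 1 extra day is Saturday — none qualify.
Total: 260 + 0 = 260.

260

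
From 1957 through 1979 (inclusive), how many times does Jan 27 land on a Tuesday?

3

Day of week of January 27 in each year:
1957: Sun, 1958: Mon, 1959: Tue ✓, 1960: Wed, 1961: Fri, 1962: Sat, 1963: Sun, 1964: Mon, 1965: Wed, 1966: Thu, 1967: Fri, 1968: Sat, 1969: Mon, 1970: Tue ✓, 1971: Wed, 1972: Thu, 1973: Sat, 1974: Sun, 1975: Mon, 1976: Tue ✓, 1977: Thu, 1978: Fri, 1979: Sat
Tuesdays: 1959, 1970, 1976.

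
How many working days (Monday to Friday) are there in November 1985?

1985-11-01 is a Friday.
From 1985-11-01 to 1985-11-30 is 30 days inclusive.
30 = 7 × 4 + 2, so there are 4 full weeks plus 2 extra days.
Each full week contributes 5 weekdays (Mon–Fri): 4 × 5 = 20.
The 2 extra days are Fri, Sat — 1 of them qualifies.
Total: 20 + 1 = 21.

21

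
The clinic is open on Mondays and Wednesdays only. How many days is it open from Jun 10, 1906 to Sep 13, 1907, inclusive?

132

Jun 10, 1906 is a Sunday.
From Jun 10, 1906 to Sep 13, 1907 is 461 days inclusive.
461 = 7 × 65 + 6, so there are 65 full weeks plus 6 extra days.
Each full week contributes 2 days from the set (Mon, Wed): 65 × 2 = 130.
The 6 extra days are Sunday, Monday, Tuesday, Wednesday, Thursday, Friday — 2 of them qualify.
Total: 130 + 2 = 132.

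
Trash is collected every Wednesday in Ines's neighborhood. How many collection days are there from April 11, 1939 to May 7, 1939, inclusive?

4 Wednesdays

April 11, 1939 is a Tuesday.
That's 27 days from start to end, counting both.
27 = 7 × 3 + 6, so there are 3 full weeks plus 6 extra days.
Each full week contributes one Wednesday: 3 so far.
The 6 extra days are Tue, Wed, Thu, Fri, Sat, Sun — 1 of them qualifies.
Total: 3 + 1 = 4.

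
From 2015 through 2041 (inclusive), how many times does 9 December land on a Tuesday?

3

Day of week of December 9 in each year:
2015: Wed, 2016: Fri, 2017: Sat, 2018: Sun, 2019: Mon, 2020: Wed, 2021: Thu, 2022: Fri, 2023: Sat, 2024: Mon, 2025: Tue ✓, 2026: Wed, 2027: Thu, 2028: Sat, 2029: Sun, 2030: Mon, 2031: Tue ✓, 2032: Thu, 2033: Fri, 2034: Sat, 2035: Sun, 2036: Tue ✓, 2037: Wed, 2038: Thu, 2039: Fri, 2040: Sun, 2041: Mon
Tuesdays: 2025, 2031, 2036.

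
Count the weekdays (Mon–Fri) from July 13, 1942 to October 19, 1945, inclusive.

July 13, 1942 is a Monday.
From July 13, 1942 to October 19, 1945 is 1195 days inclusive.
1195 = 7 × 170 + 5, so there are 170 full weeks plus 5 extra days.
Each full week contributes 5 weekdays (Mon–Fri): 170 × 5 = 850.
The 5 extra days are Monday, Tuesday, Wednesday, Thursday, Friday — 5 of them qualify.
Total: 850 + 5 = 855.

855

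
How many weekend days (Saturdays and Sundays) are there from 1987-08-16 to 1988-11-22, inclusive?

133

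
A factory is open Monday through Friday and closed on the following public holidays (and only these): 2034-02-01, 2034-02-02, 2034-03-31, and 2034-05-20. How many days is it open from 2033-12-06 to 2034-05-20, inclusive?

116

2033-12-06 is a Tuesday.
From 2033-12-06 to 2034-05-20 is 166 days inclusive.
166 = 7 × 23 + 5, so there are 23 full weeks plus 5 extra days.
Each full week contributes 5 weekdays (Mon–Fri): 23 × 5 = 115.
The 5 extra days are Tue, Wed, Thu, Fri, Sat — 4 of them qualify.
Total: 115 + 4 = 119.
Holidays: 2034-02-01 (Wed); 2034-02-02 (Thu); 2034-03-31 (Fri); 2034-05-20 (Sat).
3 of the 4 holidays fall on weekdays; the rest are weekends and were already excluded.
Business days: 119 − 3 = 116.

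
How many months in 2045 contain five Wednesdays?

4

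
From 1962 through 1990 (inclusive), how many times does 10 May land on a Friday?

4

Day of week of May 10 in each year:
1962: Thu, 1963: Fri ✓, 1964: Sun, 1965: Mon, 1966: Tue, 1967: Wed, 1968: Fri ✓, 1969: Sat, 1970: Sun, 1971: Mon, 1972: Wed, 1973: Thu, 1974: Fri ✓, 1975: Sat, 1976: Mon, 1977: Tue, 1978: Wed, 1979: Thu, 1980: Sat, 1981: Sun, 1982: Mon, 1983: Tue, 1984: Thu, 1985: Fri ✓, 1986: Sat, 1987: Sun, 1988: Tue, 1989: Wed, 1990: Thu
Fridays: 1963, 1968, 1974, 1985.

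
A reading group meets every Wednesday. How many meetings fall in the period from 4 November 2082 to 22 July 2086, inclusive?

194

4 November 2082 is a Wednesday.
From 4 November 2082 to 22 July 2086 is 1357 days inclusive.
1357 = 7 × 193 + 6, so there are 193 full weeks plus 6 extra days.
Each full week contributes one Wednesday: 193 so far.
The 6 extra days are Wednesday, Thursday, Friday, Saturday, Sunday, Monday — 1 of them qualifies.
Total: 193 + 1 = 194.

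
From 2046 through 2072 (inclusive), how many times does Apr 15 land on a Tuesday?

Day of week of April 15 in each year:
2046: Sun, 2047: Mon, 2048: Wed, 2049: Thu, 2050: Fri, 2051: Sat, 2052: Mon, 2053: Tue ✓, 2054: Wed, 2055: Thu, 2056: Sat, 2057: Sun, 2058: Mon, 2059: Tue ✓, 2060: Thu, 2061: Fri, 2062: Sat, 2063: Sun, 2064: Tue ✓, 2065: Wed, 2066: Thu, 2067: Fri, 2068: Sun, 2069: Mon, 2070: Tue ✓, 2071: Wed, 2072: Fri
Tuesdays: 2053, 2059, 2064, 2070.

4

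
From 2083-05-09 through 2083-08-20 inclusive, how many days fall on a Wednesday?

15 Wednesdays

2083-05-09 is a Sunday.
The range spans 104 days (inclusive of both endpoints).
104 = 7 × 14 + 6, so there are 14 full weeks plus 6 extra days.
Each full week contributes one Wednesday: 14 so far.
The 6 extra days are Sun, Mon, Tue, Wed, Thu, Fri — 1 of them qualifies.
Total: 14 + 1 = 15.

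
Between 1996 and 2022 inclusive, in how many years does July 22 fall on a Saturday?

3

Day of week of July 22 in each year:
1996: Mon, 1997: Tue, 1998: Wed, 1999: Thu, 2000: Sat ✓, 2001: Sun, 2002: Mon, 2003: Tue, 2004: Thu, 2005: Fri, 2006: Sat ✓, 2007: Sun, 2008: Tue, 2009: Wed, 2010: Thu, 2011: Fri, 2012: Sun, 2013: Mon, 2014: Tue, 2015: Wed, 2016: Fri, 2017: Sat ✓, 2018: Sun, 2019: Mon, 2020: Wed, 2021: Thu, 2022: Fri
Saturdays: 2000, 2006, 2017.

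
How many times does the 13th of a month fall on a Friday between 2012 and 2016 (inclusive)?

Friday-the-13ths by year:
2012: Jan, Apr, Jul
2013: Sep, Dec
2014: Jun
2015: Feb, Mar, Nov
2016: May

10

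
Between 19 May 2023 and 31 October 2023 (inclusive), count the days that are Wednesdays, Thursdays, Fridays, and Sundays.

94

19 May 2023 is a Friday.
The range spans 166 days (inclusive of both endpoints).
166 = 7 × 23 + 5, so there are 23 full weeks plus 5 extra days.
Each full week contributes 4 days from the set (Wed, Thu, Fri, Sun): 23 × 4 = 92.
The 5 extra days are Fri, Sat, Sun, Mon, Tue — 2 of them qualify.
Total: 92 + 2 = 94.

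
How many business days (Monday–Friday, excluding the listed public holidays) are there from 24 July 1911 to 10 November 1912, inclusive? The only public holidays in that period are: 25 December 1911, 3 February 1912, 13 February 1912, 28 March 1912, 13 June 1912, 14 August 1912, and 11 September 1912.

24 July 1911 is a Monday.
From 24 July 1911 to 10 November 1912 is 476 days inclusive.
476 = 7 × 68, so the span is exactly 68 full weeks.
Each full week contributes 5 weekdays (Mon–Fri): 68 × 5 = 340.
Holidays: 25 December 1911 (Mon); 3 February 1912 (Sat); 13 February 1912 (Tue); 28 March 1912 (Thu); 13 June 1912 (Thu); 14 August 1912 (Wed); 11 September 1912 (Wed).
6 of the 7 holidays fall on weekdays; the rest are weekends and were already excluded.
Business days: 340 − 6 = 334.

334 business days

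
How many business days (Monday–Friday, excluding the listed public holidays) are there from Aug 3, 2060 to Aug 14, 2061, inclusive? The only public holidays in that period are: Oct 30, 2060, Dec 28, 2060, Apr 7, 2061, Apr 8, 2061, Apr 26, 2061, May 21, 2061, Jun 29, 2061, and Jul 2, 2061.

264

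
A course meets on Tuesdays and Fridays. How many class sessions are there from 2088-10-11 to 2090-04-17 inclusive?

2088-10-11 is a Monday.
The range spans 554 days (inclusive of both endpoints).
554 = 7 × 79 + 1, so there are 79 full weeks plus 1 extra day.
Each full week contributes 2 days from the set (Tue, Fri): 79 × 2 = 158.
The 1 extra day is Monday — none qualify.
Total: 158 + 0 = 158.

158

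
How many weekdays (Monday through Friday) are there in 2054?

261 weekdays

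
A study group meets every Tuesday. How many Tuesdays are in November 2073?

4

1 November 2073 is a Wednesday.
That's 30 days from start to end, counting both.
30 = 7 × 4 + 2, so there are 4 full weeks plus 2 extra days.
Each full week contributes one Tuesday: 4 so far.
The 2 extra days are Wed, Thu — none qualify.
Total: 4 + 0 = 4.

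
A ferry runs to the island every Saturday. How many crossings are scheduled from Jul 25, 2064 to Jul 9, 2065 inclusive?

50

Jul 25, 2064 is a Friday.
From Jul 25, 2064 to Jul 9, 2065 is 350 days inclusive.
350 = 7 × 50, so the span is exactly 50 full weeks.
Each full week contributes one Saturday: 50 so far.
Total: 50.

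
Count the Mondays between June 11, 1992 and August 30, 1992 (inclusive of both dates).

June 11, 1992 is a Thursday.
From June 11, 1992 to August 30, 1992 is 81 days inclusive.
81 = 7 × 11 + 4, so there are 11 full weeks plus 4 extra days.
Each full week contributes one Monday: 11 so far.
The 4 extra days are Thursday, Friday, Saturday, Sunday — none qualify.
Total: 11 + 0 = 11.

11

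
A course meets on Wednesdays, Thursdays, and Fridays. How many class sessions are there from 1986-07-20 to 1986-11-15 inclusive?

1986-07-20 is a Sunday.
That's 119 days from start to end, counting both.
119 = 7 × 17, so the span is exactly 17 full weeks.
Each full week contributes 3 days from the set (Wed, Thu, Fri): 17 × 3 = 51.
Total: 51.

51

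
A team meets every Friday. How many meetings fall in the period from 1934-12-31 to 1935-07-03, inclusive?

26

1934-12-31 is a Monday.
The range spans 185 days (inclusive of both endpoints).
185 = 7 × 26 + 3, so there are 26 full weeks plus 3 extra days.
Each full week contributes one Friday: 26 so far.
The 3 extra days are Mon, Tue, Wed — none qualify.
Total: 26 + 0 = 26.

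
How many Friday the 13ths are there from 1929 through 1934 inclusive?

Friday-the-13ths by year:
1929: Sep, Dec
1930: Jun
1931: Feb, Mar, Nov
1932: May
1933: Jan, Oct
1934: Apr, Jul

11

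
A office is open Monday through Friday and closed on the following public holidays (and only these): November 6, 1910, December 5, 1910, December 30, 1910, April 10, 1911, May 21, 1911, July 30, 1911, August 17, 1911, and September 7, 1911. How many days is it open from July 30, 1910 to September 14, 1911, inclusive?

289 working days

July 30, 1910 is a Saturday.
From July 30, 1910 to September 14, 1911 is 412 days inclusive.
412 = 7 × 58 + 6, so there are 58 full weeks plus 6 extra days.
Each full week contributes 5 weekdays (Mon–Fri): 58 × 5 = 290.
The 6 extra days are Saturday, Sunday, Monday, Tuesday, Wednesday, Thursday — 4 of them qualify.
Total: 290 + 4 = 294.
Holidays: November 6, 1910 (Sun); December 5, 1910 (Mon); December 30, 1910 (Fri); April 10, 1911 (Mon); May 21, 1911 (Sun); July 30, 1911 (Sun); August 17, 1911 (Thu); September 7, 1911 (Thu).
5 of the 8 holidays fall on weekdays; the rest are weekends and were already excluded.
Business days: 294 − 5 = 289.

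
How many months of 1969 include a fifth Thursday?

A month has five Thursdays exactly when Thursday falls within its first (length − 28) days.
Jan: 31 days, starts Wed → 5 of Wed, Thu, Fri ✓
Feb: 28 days, starts Sat → 5 of (none)
Mar: 31 days, starts Sat → 5 of Sat, Sun, Mon
Apr: 30 days, starts Tue → 5 of Tue, Wed
May: 31 days, starts Thu → 5 of Thu, Fri, Sat ✓
Jun: 30 days, starts Sun → 5 of Sun, Mon
Jul: 31 days, starts Tue → 5 of Tue, Wed, Thu ✓
Aug: 31 days, starts Fri → 5 of Fri, Sat, Sun
Sep: 30 days, starts Mon → 5 of Mon, Tue
Oct: 31 days, starts Wed → 5 of Wed, Thu, Fri ✓
Nov: 30 days, starts Sat → 5 of Sat, Sun
Dec: 31 days, starts Mon → 5 of Mon, Tue, Wed
Months with five Thursdays: Jan, May, Jul, Oct.

4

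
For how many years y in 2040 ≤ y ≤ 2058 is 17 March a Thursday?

Day of week of March 17 in each year:
2040: Sat, 2041: Sun, 2042: Mon, 2043: Tue, 2044: Thu ✓, 2045: Fri, 2046: Sat, 2047: Sun, 2048: Tue, 2049: Wed, 2050: Thu ✓, 2051: Fri, 2052: Sun, 2053: Mon, 2054: Tue, 2055: Wed, 2056: Fri, 2057: Sat, 2058: Sun
Thursdays: 2044, 2050.

2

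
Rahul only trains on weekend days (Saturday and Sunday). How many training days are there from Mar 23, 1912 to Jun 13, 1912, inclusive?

24

Mar 23, 1912 is a Saturday.
That's 83 days from start to end, counting both.
83 = 7 × 11 + 6, so there are 11 full weeks plus 6 extra days.
Each full week contributes 2 weekend days (Sat, Sun): 11 × 2 = 22.
The 6 extra days are Saturday, Sunday, Monday, Tuesday, Wednesday, Thursday — 2 of them qualify.
Total: 22 + 2 = 24.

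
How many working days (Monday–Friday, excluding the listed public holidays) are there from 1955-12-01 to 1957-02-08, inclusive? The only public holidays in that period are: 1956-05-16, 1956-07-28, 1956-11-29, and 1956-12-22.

310 working days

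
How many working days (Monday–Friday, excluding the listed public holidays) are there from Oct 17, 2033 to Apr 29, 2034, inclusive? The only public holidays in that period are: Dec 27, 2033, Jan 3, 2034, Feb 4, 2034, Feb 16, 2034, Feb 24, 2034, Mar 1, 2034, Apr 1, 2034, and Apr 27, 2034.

Oct 17, 2033 is a Monday.
The range spans 195 days (inclusive of both endpoints).
195 = 7 × 27 + 6, so there are 27 full weeks plus 6 extra days.
Each full week contributes 5 weekdays (Mon–Fri): 27 × 5 = 135.
The 6 extra days are Monday, Tuesday, Wednesday, Thursday, Friday, Saturday — 5 of them qualify.
Total: 135 + 5 = 140.
Holidays: Dec 27, 2033 (Tue); Jan 3, 2034 (Tue); Feb 4, 2034 (Sat); Feb 16, 2034 (Thu); Feb 24, 2034 (Fri); Mar 1, 2034 (Wed); Apr 1, 2034 (Sat); Apr 27, 2034 (Thu).
6 of the 8 holidays fall on weekdays; the rest are weekends and were already excluded.
Business days: 140 − 6 = 134.

134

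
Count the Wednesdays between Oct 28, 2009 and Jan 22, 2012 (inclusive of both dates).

Oct 28, 2009 is a Wednesday.
The range spans 817 days (inclusive of both endpoints).
817 = 7 × 116 + 5, so there are 116 full weeks plus 5 extra days.
Each full week contributes one Wednesday: 116 so far.
The 5 extra days are Wed, Thu, Fri, Sat, Sun — 1 of them qualifies.
Total: 116 + 1 = 117.

117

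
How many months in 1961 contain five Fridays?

4

A month has five Fridays exactly when Friday falls within its first (length − 28) days.
Jan: 31 days, starts Sun → 5 of Sun, Mon, Tue
Feb: 28 days, starts Wed → 5 of (none)
Mar: 31 days, starts Wed → 5 of Wed, Thu, Fri ✓
Apr: 30 days, starts Sat → 5 of Sat, Sun
May: 31 days, starts Mon → 5 of Mon, Tue, Wed
Jun: 30 days, starts Thu → 5 of Thu, Fri ✓
Jul: 31 days, starts Sat → 5 of Sat, Sun, Mon
Aug: 31 days, starts Tue → 5 of Tue, Wed, Thu
Sep: 30 days, starts Fri → 5 of Fri, Sat ✓
Oct: 31 days, starts Sun → 5 of Sun, Mon, Tue
Nov: 30 days, starts Wed → 5 of Wed, Thu
Dec: 31 days, starts Fri → 5 of Fri, Sat, Sun ✓
Months with five Fridays: Mar, Jun, Sep, Dec.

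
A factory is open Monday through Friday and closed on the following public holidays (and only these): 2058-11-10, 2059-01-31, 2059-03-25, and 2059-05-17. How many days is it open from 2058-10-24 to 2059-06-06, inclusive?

2058-10-24 is a Thursday.
That's 226 days from start to end, counting both.
226 = 7 × 32 + 2, so there are 32 full weeks plus 2 extra days.
Each full week contributes 5 weekdays (Mon–Fri): 32 × 5 = 160.
The 2 extra days are Thursday, Friday — 2 of them qualify.
Total: 160 + 2 = 162.
Holidays: 2058-11-10 (Sun); 2059-01-31 (Fri); 2059-03-25 (Tue); 2059-05-17 (Sat).
2 of the 4 holidays fall on weekdays; the rest are weekends and were already excluded.
Business days: 162 − 2 = 160.

160 working days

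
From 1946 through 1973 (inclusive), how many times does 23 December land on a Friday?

Day of week of December 23 in each year:
1946: Mon, 1947: Tue, 1948: Thu, 1949: Fri ✓, 1950: Sat, 1951: Sun, 1952: Tue, 1953: Wed, 1954: Thu, 1955: Fri ✓, 1956: Sun, 1957: Mon, 1958: Tue, 1959: Wed, 1960: Fri ✓, 1961: Sat, 1962: Sun, 1963: Mon, 1964: Wed, 1965: Thu, 1966: Fri ✓, 1967: Sat, 1968: Mon, 1969: Tue, 1970: Wed, 1971: Thu, 1972: Sat, 1973: Sun
Fridays: 1949, 1955, 1960, 1966.

4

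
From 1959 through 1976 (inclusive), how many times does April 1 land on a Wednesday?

Day of week of April 1 in each year:
1959: Wed ✓, 1960: Fri, 1961: Sat, 1962: Sun, 1963: Mon, 1964: Wed ✓, 1965: Thu, 1966: Fri, 1967: Sat, 1968: Mon, 1969: Tue, 1970: Wed ✓, 1971: Thu, 1972: Sat, 1973: Sun, 1974: Mon, 1975: Tue, 1976: Thu
Wednesdays: 1959, 1964, 1970.

3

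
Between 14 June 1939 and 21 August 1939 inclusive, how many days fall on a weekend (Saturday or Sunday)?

14 June 1939 is a Wednesday.
That's 69 days from start to end, counting both.
69 = 7 × 9 + 6, so there are 9 full weeks plus 6 extra days.
Each full week contributes 2 weekend days (Sat, Sun): 9 × 2 = 18.
The 6 extra days are Wed, Thu, Fri, Sat, Sun, Mon — 2 of them qualify.
Total: 18 + 2 = 20.

20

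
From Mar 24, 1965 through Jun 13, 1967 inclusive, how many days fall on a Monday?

116

Mar 24, 1965 is a Wednesday.
The range spans 812 days (inclusive of both endpoints).
812 = 7 × 116, so the span is exactly 116 full weeks.
Each full week contributes one Monday: 116 so far.
Total: 116.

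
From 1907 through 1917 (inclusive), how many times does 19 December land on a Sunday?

Day of week of December 19 in each year:
1907: Thu, 1908: Sat, 1909: Sun ✓, 1910: Mon, 1911: Tue, 1912: Thu, 1913: Fri, 1914: Sat, 1915: Sun ✓, 1916: Tue, 1917: Wed
Sundays: 1909, 1915.

2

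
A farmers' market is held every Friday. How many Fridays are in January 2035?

1 January 2035 is a Monday.
From 1 January 2035 to 31 January 2035 is 31 days inclusive.
31 = 7 × 4 + 3, so there are 4 full weeks plus 3 extra days.
Each full week contributes one Friday: 4 so far.
The 3 extra days are Monday, Tuesday, Wednesday — none qualify.
Total: 4 + 0 = 4.

4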